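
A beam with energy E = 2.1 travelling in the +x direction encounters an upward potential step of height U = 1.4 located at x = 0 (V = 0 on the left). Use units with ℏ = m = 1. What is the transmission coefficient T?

T = 0.928

On each side the TISE gives plane waves with k = √(2m(E − V))/ℏ: k₁ = √(2·1·2.1) = 2.049, k₂ = √(2·1·0.7) = 1.183.
Matching ψ and ψ′ at x = 0 gives r = (k₁ − k₂)/(k₁ + k₂), so R = r² = 0.07180 and T = 1 − R = 0.9282.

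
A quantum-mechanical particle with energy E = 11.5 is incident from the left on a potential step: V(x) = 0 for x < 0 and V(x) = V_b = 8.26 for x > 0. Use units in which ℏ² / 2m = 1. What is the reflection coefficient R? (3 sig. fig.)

On each side the TISE gives plane waves with k = √(2m(E − V))/ℏ: k₁ = √(2·½·11.5) = 3.391, k₂ = √(2·½·3.24) = 1.800.
Continuity of ψ and ψ′ at the step yields the reflection amplitude r = (k₁ − k₂)/(k₁ + k₂) = 0.3065; thus R = |r|² = 0.09395, T = 0.9060.

R = 0.0940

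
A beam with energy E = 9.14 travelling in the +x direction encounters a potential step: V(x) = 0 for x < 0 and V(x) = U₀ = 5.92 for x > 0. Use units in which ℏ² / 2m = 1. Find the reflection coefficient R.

R = 0.0651

On each side the TISE gives plane waves with k = √(2m(E − V))/ℏ: k₁ = √(2·½·9.14) = 3.023, k₂ = √(2·½·3.22) = 1.794.
Matching ψ and ψ′ at x = 0 gives r = (k₁ − k₂)/(k₁ + k₂), so R = r² = 0.06506 and T = 1 − R = 0.9349.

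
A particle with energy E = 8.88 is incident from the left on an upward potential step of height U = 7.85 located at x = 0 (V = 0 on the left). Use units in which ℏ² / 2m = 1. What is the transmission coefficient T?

On each side the TISE gives plane waves with k = √(2m(E − V))/ℏ: k₁ = √(2·½·8.88) = 2.980, k₂ = √(2·½·1.03) = 1.015.
Continuity of ψ and ψ′ at the step yields the reflection amplitude r = (k₁ − k₂)/(k₁ + k₂) = 0.4919; thus R = |r|² = 0.2420, T = 0.7580.

T = 0.758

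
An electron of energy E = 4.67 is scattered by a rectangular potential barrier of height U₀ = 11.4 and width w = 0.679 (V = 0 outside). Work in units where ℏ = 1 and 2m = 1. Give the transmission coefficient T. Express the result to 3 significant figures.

E < U₀: inside the barrier ψ ∝ e^{±κx} with κ = √(2m(U₀ − E))/ℏ = 2.594.
κw = 1.761, sinh(κw) = 2.825.
Matching ψ, ψ′ at both faces gives T = [1 + U₀² sinh²(κw) / (4E(U₀ − E))]⁻¹ = 1/9.248 = 0.108.

T = 0.108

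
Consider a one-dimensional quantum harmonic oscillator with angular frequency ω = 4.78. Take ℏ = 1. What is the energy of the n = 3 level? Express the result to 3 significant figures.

The oscillator eigenvalues are E_n = ℏω(n + ½), so E_3 = 4.78 × 3.5 = 16.73.

E = 16.7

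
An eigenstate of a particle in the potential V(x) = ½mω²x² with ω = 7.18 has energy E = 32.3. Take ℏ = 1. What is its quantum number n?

n = 4

E_n = ℏω(n + ½) ⇒ n = E/(ℏω) − ½ = 32.3/7.18 − 0.5 = 3.999 → n = 4.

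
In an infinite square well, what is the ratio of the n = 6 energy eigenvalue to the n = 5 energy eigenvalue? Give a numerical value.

1.44

E_n = n²π²ℏ²/(2mL²) so the ratio is n₂²/n₁² = 36/25 = 1.44.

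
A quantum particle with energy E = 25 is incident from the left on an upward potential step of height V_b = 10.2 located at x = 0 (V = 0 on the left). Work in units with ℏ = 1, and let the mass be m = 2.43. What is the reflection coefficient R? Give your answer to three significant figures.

R = 0.0170

The wavenumbers are k₁ = √(2mE)/ℏ = 11.02 on the left and k₂ = √(2m(E − V_b))/ℏ = 8.481 on the right.
Continuity of ψ and ψ′ at the step yields the reflection amplitude r = (k₁ − k₂)/(k₁ + k₂) = 0.1303; thus R = |r|² = 0.01698, T = 0.9830.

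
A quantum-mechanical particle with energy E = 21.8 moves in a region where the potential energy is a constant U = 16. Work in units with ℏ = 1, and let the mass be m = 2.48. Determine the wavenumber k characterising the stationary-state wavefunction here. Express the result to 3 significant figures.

k = 5.36

With E > U the solution is oscillatory, ψ ∝ e^{±ikx} with k = √(2m(E − U))/ℏ.
k = √(2 × 2.48 × 5.8) = 5.364.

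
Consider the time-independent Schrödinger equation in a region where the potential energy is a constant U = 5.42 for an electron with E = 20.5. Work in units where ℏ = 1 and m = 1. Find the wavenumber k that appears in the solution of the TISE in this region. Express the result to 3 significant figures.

With E > U the solution is oscillatory, ψ ∝ e^{±ikx} with k = √(2m(E − U))/ℏ.
k = √(2 × 1 × 15.08) = 5.492.

k = 5.49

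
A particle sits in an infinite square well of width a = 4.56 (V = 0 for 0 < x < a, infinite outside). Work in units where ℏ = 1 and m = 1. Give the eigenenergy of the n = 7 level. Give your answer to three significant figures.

The infinite-well eigenfunctions ψ_n = √(2/a) sin(nπx/a) vanish at both walls, giving E_n = n²π²ℏ²/(2ma²).
E_7 = 7² × π² / (2 × 1 × 4.56²) = 11.63.

E = 11.6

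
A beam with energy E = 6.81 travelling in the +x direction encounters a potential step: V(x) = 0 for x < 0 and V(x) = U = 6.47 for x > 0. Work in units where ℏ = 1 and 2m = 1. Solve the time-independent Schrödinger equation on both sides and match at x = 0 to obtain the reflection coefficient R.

R = 0.403

On each side the TISE gives plane waves with k = √(2m(E − V))/ℏ: k₁ = √(2·½·6.81) = 2.610, k₂ = √(2·½·0.34) = 0.5831.
Matching ψ and ψ′ at x = 0 gives r = (k₁ − k₂)/(k₁ + k₂), so R = r² = 0.4029 and T = 1 − R = 0.5971.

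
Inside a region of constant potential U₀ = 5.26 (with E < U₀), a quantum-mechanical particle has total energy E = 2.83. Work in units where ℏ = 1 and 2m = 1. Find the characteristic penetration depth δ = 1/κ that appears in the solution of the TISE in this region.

Since E < U₀ the TISE in this region is ψ'' = κ²ψ with κ = √(2m(U₀ − E))/ℏ.
κ = √(2 × 0.5 × 2.43) = 1.559. The penetration depth is δ = 1/κ = 0.642.

δ = 0.642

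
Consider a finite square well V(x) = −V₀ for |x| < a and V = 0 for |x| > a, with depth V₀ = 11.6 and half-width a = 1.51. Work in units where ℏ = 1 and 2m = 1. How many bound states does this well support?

Define the well-strength parameter z₀ = (a/ℏ)√(2mV₀) = 1.51 × √(2·0.5·11.6) = 5.143.
A new bound state (alternating even/odd) appears each time z₀ passes a multiple of π/2, so N = ⌊2z₀/π⌋ + 1 = ⌊3.274⌋ + 1 = 4.

N = 4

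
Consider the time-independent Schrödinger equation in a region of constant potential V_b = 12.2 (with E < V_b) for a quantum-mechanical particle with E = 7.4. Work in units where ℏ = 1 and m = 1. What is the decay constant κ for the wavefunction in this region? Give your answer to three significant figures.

κ = 3.10

Since E < V_b the TISE in this region is ψ'' = κ²ψ with κ = √(2m(V_b − E))/ℏ.
κ = √(2 × 1 × 4.8) = 3.098.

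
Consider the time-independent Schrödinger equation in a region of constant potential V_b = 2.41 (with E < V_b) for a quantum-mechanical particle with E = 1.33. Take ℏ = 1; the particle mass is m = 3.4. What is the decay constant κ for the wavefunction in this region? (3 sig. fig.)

κ = 2.71

Since E < V_b the TISE in this region is ψ'' = κ²ψ with κ = √(2m(V_b − E))/ℏ.
κ = √(2 × 3.4 × 1.08) = 2.710.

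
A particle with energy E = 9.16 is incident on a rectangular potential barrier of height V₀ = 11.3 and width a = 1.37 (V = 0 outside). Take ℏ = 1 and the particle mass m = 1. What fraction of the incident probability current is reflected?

E < V₀: inside the barrier ψ ∝ e^{±κx} with κ = √(2m(V₀ − E))/ℏ = 2.069.
κa = 2.834, sinh(κa) = 8.480.
The exact tunnelling result is T⁻¹ = 1 + V₀² sinh²(κa) / [4E(V₀ − E)] = 118.1, so T = 0.00847.
R = 1 − T = 0.992.

R = 0.992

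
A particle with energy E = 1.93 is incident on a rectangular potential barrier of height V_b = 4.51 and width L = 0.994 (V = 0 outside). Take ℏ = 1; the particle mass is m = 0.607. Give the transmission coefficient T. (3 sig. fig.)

E < V_b: inside the barrier ψ ∝ e^{±κx} with κ = √(2m(V_b − E))/ℏ = 1.770.
κL = 1.759, sinh(κL) = 2.818.
Matching ψ, ψ′ at both faces gives T = [1 + V_b² sinh²(κL) / (4E(V_b − E))]⁻¹ = 1/9.108 = 0.110.

T = 0.110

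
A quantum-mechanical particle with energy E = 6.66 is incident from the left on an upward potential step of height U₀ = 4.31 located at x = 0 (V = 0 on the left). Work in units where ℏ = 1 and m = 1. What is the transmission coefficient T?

T = 0.935

On each side the TISE gives plane waves with k = √(2m(E − V))/ℏ: k₁ = √(2·1·6.66) = 3.650, k₂ = √(2·1·2.35) = 2.168.
Continuity of ψ and ψ′ at the step yields the reflection amplitude r = (k₁ − k₂)/(k₁ + k₂) = 0.2547; thus R = |r|² = 0.06487, T = 0.9351.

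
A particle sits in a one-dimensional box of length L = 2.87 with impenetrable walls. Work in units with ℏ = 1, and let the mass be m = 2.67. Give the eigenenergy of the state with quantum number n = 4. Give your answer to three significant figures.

E = 3.59

The infinite-well eigenfunctions ψ_n = √(2/L) sin(nπx/L) vanish at both walls, giving E_n = n²π²ℏ²/(2mL²).
E_4 = 4² × π² / (2 × 2.67 × 2.87²) = 3.590.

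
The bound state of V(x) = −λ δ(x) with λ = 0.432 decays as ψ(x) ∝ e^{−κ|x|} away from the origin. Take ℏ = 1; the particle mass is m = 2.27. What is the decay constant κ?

κ = 0.981

Integrate −(ℏ²/2m)ψ'' − λδ(x)ψ = Eψ from −ε to +ε: the ψ'' term gives ψ'(0⁺) − ψ'(0⁻) and the δ term gives −(2mλ/ℏ²)ψ(0).
With ψ ∝ e^{−κ|x|} this yields −2κ = −2mλ/ℏ², so κ = mλ/ℏ² = 0.9806.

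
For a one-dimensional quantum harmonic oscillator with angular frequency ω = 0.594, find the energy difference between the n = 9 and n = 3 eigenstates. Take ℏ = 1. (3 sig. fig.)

E_n = ℏω(n + ½), so ΔE = (9 − 3) ℏω = 6 × 0.594 = 3.564.

ΔE = 3.56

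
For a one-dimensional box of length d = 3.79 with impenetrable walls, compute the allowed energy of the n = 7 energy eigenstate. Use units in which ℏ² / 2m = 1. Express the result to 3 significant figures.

E = 33.7

Requiring ψ(0) = ψ(d) = 0 quantises k = nπ/d, hence E_n = ℏ²k²/2m = n²π²ℏ²/(2md²).
E_7 = 7² × π² / (2 × 0.5 × 3.79²) = 33.67.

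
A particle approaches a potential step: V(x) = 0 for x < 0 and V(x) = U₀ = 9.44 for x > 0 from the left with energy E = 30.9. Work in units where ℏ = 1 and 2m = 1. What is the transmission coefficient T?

T = 0.992

The wavenumbers are k₁ = √(2mE)/ℏ = 5.559 on the left and k₂ = √(2m(E − U₀))/ℏ = 4.632 on the right.
Matching ψ and ψ′ at x = 0 gives r = (k₁ − k₂)/(k₁ + k₂), so R = r² = 0.008261 and T = 1 − R = 0.9917.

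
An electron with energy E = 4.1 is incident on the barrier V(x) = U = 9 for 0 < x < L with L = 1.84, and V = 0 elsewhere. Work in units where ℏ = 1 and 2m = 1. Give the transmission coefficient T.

T = 0.00115

E < U: inside the barrier ψ ∝ e^{±κx} with κ = √(2m(U − E))/ℏ = 2.214.
κL = 4.073, sinh(κL) = 29.36.
The exact tunnelling result is T⁻¹ = 1 + U² sinh²(κL) / [4E(U − E)] = 869.8, so T = 0.00115.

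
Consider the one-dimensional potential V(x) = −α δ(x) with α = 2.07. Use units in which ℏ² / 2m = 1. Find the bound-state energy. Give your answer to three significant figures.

The bound state is ψ(x) = √κ e^{−κ|x|}. The derivative jump ψ'(0⁺) − ψ'(0⁻) = −(2mα/ℏ²)ψ(0) fixes κ = mα/ℏ² = 1.035.
Then E = −ℏ²κ²/(2m) = −mα²/(2ℏ²) = -1.071.

E = -1.07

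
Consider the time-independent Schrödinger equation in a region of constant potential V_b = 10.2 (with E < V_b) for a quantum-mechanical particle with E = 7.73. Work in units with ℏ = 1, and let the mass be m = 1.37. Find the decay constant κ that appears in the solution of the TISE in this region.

κ = 2.60

Since E < V_b the TISE in this region is ψ'' = κ²ψ with κ = √(2m(V_b − E))/ℏ.
κ = √(2 × 1.37 × 2.47) = 2.601.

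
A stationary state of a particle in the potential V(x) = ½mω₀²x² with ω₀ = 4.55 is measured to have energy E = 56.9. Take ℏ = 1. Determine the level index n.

E_n = ℏω₀(n + ½) ⇒ n = E/(ℏω₀) − ½ = 56.9/4.55 − 0.5 = 12.005 → n = 12.

n = 12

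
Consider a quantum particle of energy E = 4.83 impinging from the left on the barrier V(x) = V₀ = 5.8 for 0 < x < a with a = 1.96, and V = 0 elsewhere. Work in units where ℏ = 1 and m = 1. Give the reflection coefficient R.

Since E < V₀ the interior solution is evanescent with decay constant κ = √(2m(V₀ − E))/ℏ = 1.393.
κa = 2.730, sinh(κa) = 7.634.
The exact tunnelling result is T⁻¹ = 1 + V₀² sinh²(κa) / [4E(V₀ − E)] = 105.6, so T = 0.00947.
R = 1 − T = 0.991.

R = 0.991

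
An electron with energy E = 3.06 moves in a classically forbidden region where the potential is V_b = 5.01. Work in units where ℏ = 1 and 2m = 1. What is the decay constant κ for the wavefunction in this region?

κ = 1.40

Since E < V_b the TISE in this region is ψ'' = κ²ψ with κ = √(2m(V_b − E))/ℏ.
κ = √(2 × 0.5 × 1.95) = 1.396.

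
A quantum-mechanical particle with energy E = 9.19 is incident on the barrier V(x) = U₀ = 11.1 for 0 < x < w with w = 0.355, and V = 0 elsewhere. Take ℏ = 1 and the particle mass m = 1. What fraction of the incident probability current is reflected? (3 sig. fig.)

R = 0.497

E < U₀: inside the barrier ψ ∝ e^{±κx} with κ = √(2m(U₀ − E))/ℏ = 1.954.
κw = 0.6938, sinh(κw) = 0.7509.
The exact tunnelling result is T⁻¹ = 1 + U₀² sinh²(κw) / [4E(U₀ − E)] = 1.989, so T = 0.503.
R = 1 − T = 0.497.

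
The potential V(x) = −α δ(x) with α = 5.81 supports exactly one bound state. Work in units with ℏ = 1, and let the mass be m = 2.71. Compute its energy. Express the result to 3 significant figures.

E = -45.7

The bound state is ψ(x) = √κ e^{−κ|x|}. The derivative jump ψ'(0⁺) − ψ'(0⁻) = −(2mα/ℏ²)ψ(0) fixes κ = mα/ℏ² = 15.75.
Then E = −ℏ²κ²/(2m) = −mα²/(2ℏ²) = -45.74.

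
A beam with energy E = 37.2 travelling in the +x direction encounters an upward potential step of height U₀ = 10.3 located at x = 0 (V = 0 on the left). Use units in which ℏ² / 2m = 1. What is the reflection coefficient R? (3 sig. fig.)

The wavenumbers are k₁ = √(2mE)/ℏ = 6.099 on the left and k₂ = √(2m(E − U₀))/ℏ = 5.187 on the right.
Continuity of ψ and ψ′ at the step yields the reflection amplitude r = (k₁ − k₂)/(k₁ + k₂) = 0.08087; thus R = |r|² = 0.006540, T = 0.9935.

R = 0.00654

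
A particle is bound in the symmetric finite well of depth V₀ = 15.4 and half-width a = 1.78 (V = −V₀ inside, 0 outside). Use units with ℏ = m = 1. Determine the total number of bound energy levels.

N = 7

The dimensionless depth is z₀ = a√(2mV₀)/ℏ = 1.78 × √(30.80) = 9.879.
A new bound state (alternating even/odd) appears each time z₀ passes a multiple of π/2, so N = ⌊2z₀/π⌋ + 1 = ⌊6.289⌋ + 1 = 7.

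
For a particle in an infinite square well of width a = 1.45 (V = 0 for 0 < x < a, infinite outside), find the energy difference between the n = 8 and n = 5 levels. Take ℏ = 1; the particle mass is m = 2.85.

E_n = n²π²ℏ²/(2ma²), so ΔE = (8² − 5²) π²ℏ²/(2ma²).
ΔE = 39 × π² / (2 × 2.85 × 1.45²) = 32.12.

ΔE = 32.1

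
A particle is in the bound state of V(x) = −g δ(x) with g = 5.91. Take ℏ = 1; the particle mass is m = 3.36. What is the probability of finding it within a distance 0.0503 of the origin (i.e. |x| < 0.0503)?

The normalised bound state is ψ = √κ e^{−κ|x|} with κ = mg/ℏ² = 19.86.
P(|x| < d) = ∫_{−d}^{d} κ e^{−2κ|x|} dx = 1 − e^{−2κd} = 1 − e^{−1.998} = 0.8643.

P = 0.864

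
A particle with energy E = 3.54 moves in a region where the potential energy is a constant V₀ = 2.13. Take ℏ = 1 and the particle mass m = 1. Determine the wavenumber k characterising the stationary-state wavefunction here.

With E > V₀ the solution is oscillatory, ψ ∝ e^{±ikx} with k = √(2m(E − V₀))/ℏ.
k = √(2 × 1 × 1.41) = 1.679.

k = 1.68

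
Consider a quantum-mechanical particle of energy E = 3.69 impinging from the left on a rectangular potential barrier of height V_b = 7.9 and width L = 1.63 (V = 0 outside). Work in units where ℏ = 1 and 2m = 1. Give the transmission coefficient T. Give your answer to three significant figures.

T = 0.00494

E < V_b: inside the barrier ψ ∝ e^{±κx} with κ = √(2m(V_b − E))/ℏ = 2.052.
κL = 3.344, sinh(κL) = 14.16.
The exact tunnelling result is T⁻¹ = 1 + V_b² sinh²(κL) / [4E(V_b − E)] = 202.2, so T = 0.00494.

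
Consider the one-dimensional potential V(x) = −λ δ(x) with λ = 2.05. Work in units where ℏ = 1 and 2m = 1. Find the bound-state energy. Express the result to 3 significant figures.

E = -1.05

For x ≠ 0 the bound state is ψ ∝ e^{−κ|x|}; integrating the TISE across the delta gives the cusp condition 2κ = 2mλ/ℏ², so κ = 1.025.
Then E = −ℏ²κ²/(2m) = −mλ²/(2ℏ²) = -1.051.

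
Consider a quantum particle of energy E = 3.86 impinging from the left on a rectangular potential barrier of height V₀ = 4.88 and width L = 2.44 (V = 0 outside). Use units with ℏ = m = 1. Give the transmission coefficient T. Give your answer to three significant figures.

Since E < V₀ the interior solution is evanescent with decay constant κ = √(2m(V₀ − E))/ℏ = 1.428.
κL = 3.485, sinh(κL) = 16.30.
Matching ψ, ψ′ at both faces gives T = [1 + V₀² sinh²(κL) / (4E(V₀ − E))]⁻¹ = 1/402.6 = 0.00248.

T = 0.00248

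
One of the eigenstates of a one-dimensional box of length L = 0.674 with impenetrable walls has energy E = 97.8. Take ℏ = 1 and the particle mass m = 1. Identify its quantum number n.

From E_n = n²π²ℏ²/(2mL²) invert to n = √(2mL²E)/(πℏ).
n = (0.674/π) × √(2 × 1 × 97.8) = 3.001 → n = 3.

n = 3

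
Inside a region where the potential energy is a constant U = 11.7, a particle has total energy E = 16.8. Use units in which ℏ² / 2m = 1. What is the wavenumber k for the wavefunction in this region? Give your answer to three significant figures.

With E > U the solution is oscillatory, ψ ∝ e^{±ikx} with k = √(2m(E − U))/ℏ.
k = √(2 × 0.5 × 5.1) = 2.258.

k = 2.26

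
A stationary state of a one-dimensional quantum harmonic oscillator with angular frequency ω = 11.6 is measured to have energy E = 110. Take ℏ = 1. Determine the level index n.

E_n = ℏω(n + ½) ⇒ n = E/(ℏω) − ½ = 110/11.6 − 0.5 = 8.983 → n = 9.

n = 9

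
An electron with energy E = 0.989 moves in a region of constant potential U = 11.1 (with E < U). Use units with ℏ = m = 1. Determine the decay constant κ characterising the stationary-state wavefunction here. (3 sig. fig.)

κ = 4.50

Since E < U the TISE in this region is ψ'' = κ²ψ with κ = √(2m(U − E))/ℏ.
κ = √(2 × 1 × 10.111) = 4.497.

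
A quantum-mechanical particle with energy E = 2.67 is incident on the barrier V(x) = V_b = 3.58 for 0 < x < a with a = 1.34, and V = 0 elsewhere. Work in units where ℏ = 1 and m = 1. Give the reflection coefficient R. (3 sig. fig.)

R = 0.921

Since E < V_b the interior solution is evanescent with decay constant κ = √(2m(V_b − E))/ℏ = 1.349.
κa = 1.808, sinh(κa) = 2.966.
The exact tunnelling result is T⁻¹ = 1 + V_b² sinh²(κa) / [4E(V_b − E)] = 12.60, so T = 0.0793.
R = 1 − T = 0.921.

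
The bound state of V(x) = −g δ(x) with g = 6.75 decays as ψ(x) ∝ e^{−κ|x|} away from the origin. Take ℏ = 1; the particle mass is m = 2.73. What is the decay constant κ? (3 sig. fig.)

Integrate −(ℏ²/2m)ψ'' − gδ(x)ψ = Eψ from −ε to +ε: the ψ'' term gives ψ'(0⁺) − ψ'(0⁻) and the δ term gives −(2mg/ℏ²)ψ(0).
With ψ ∝ e^{−κ|x|} this yields −2κ = −2mg/ℏ², so κ = mg/ℏ² = 18.43.

κ = 18.4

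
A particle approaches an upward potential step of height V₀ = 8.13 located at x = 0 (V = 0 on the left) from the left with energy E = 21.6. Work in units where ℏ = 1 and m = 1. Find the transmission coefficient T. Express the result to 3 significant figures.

T = 0.986

On each side the TISE gives plane waves with k = √(2m(E − V))/ℏ: k₁ = √(2·1·21.6) = 6.573, k₂ = √(2·1·13.47) = 5.190.
Continuity of ψ and ψ′ at the step yields the reflection amplitude r = (k₁ − k₂)/(k₁ + k₂) = 0.1175; thus R = |r|² = 0.01381, T = 0.9862.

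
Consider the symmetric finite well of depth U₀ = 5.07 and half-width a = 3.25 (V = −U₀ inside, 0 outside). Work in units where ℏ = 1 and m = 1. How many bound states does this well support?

N = 7

Define the well-strength parameter z₀ = (a/ℏ)√(2mU₀) = 3.25 × √(2·1·5.07) = 10.35.
A new bound state (alternating even/odd) appears each time z₀ passes a multiple of π/2, so N = ⌊2z₀/π⌋ + 1 = ⌊6.588⌋ + 1 = 7.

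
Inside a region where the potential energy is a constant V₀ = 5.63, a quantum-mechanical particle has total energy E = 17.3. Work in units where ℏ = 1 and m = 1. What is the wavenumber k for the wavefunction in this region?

k = 4.83

With E > V₀ the solution is oscillatory, ψ ∝ e^{±ikx} with k = √(2m(E − V₀))/ℏ.
k = √(2 × 1 × 11.67) = 4.831.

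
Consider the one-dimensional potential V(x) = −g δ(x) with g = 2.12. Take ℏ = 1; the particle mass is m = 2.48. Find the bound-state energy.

E = -5.57

For x ≠ 0 the bound state is ψ ∝ e^{−κ|x|}; integrating the TISE across the delta gives the cusp condition 2κ = 2mg/ℏ², so κ = 5.258.
Then E = −ℏ²κ²/(2m) = −mg²/(2ℏ²) = -5.573.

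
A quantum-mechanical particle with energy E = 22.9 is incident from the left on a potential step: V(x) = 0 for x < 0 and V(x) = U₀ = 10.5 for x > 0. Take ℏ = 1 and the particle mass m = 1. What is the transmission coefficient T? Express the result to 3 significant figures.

T = 0.977

The wavenumbers are k₁ = √(2mE)/ℏ = 6.768 on the left and k₂ = √(2m(E − U₀))/ℏ = 4.980 on the right.
Matching ψ and ψ′ at x = 0 gives r = (k₁ − k₂)/(k₁ + k₂), so R = r² = 0.02316 and T = 1 − R = 0.9768.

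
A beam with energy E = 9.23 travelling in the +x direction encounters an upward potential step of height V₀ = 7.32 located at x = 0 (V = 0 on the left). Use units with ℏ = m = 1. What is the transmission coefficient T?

T = 0.860

On each side the TISE gives plane waves with k = √(2m(E − V))/ℏ: k₁ = √(2·1·9.23) = 4.297, k₂ = √(2·1·1.91) = 1.954.
Matching ψ and ψ′ at x = 0 gives r = (k₁ − k₂)/(k₁ + k₂), so R = r² = 0.1404 and T = 1 − R = 0.8596.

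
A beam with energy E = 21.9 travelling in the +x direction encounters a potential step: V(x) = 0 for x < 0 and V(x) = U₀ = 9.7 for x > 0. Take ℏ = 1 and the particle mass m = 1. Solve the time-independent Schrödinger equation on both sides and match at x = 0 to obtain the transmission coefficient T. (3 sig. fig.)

The wavenumbers are k₁ = √(2mE)/ℏ = 6.618 on the left and k₂ = √(2m(E − U₀))/ℏ = 4.940 on the right.
Continuity of ψ and ψ′ at the step yields the reflection amplitude r = (k₁ − k₂)/(k₁ + k₂) = 0.1452; thus R = |r|² = 0.02109, T = 0.9789.

T = 0.979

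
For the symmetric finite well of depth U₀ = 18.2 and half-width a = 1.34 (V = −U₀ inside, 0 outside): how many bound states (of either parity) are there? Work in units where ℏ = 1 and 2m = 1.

N = 4

Define the well-strength parameter z₀ = (a/ℏ)√(2mU₀) = 1.34 × √(2·0.5·18.2) = 5.717.
A new bound state (alternating even/odd) appears each time z₀ passes a multiple of π/2, so N = ⌊2z₀/π⌋ + 1 = ⌊3.639⌋ + 1 = 4.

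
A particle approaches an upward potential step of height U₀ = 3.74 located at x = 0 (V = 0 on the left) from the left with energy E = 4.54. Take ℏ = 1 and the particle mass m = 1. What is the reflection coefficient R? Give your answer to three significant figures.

On each side the TISE gives plane waves with k = √(2m(E − V))/ℏ: k₁ = √(2·1·4.54) = 3.013, k₂ = √(2·1·0.8) = 1.265.
Matching ψ and ψ′ at x = 0 gives r = (k₁ − k₂)/(k₁ + k₂), so R = r² = 0.1670 and T = 1 − R = 0.8330.

R = 0.167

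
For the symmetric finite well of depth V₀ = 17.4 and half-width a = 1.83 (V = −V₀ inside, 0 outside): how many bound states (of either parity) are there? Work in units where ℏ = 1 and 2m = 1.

N = 5

Define the well-strength parameter z₀ = (a/ℏ)√(2mV₀) = 1.83 × √(2·0.5·17.4) = 7.634.
A new bound state (alternating even/odd) appears each time z₀ passes a multiple of π/2, so N = ⌊2z₀/π⌋ + 1 = ⌊4.860⌋ + 1 = 5.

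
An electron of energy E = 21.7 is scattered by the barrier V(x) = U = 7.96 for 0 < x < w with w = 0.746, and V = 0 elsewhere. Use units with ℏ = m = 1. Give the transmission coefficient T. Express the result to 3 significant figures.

T = 0.975

E > U: inside the barrier k₂ = √(2m(E − U))/ℏ = 5.242, k₂w = 3.911.
Matching at both interfaces gives T⁻¹ = 1 + U² sin²(k₂w) / [4E(E − U)] = 1.026, hence T = 0.975.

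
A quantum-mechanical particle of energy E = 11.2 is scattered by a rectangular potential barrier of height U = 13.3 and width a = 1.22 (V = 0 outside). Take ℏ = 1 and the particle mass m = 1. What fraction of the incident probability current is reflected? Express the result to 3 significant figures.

R = 0.986

Since E < U the interior solution is evanescent with decay constant κ = √(2m(U − E))/ℏ = 2.049.
κa = 2.500, sinh(κa) = 6.052.
The exact tunnelling result is T⁻¹ = 1 + U² sinh²(κa) / [4E(U − E)] = 69.86, so T = 0.0143.
R = 1 − T = 0.986.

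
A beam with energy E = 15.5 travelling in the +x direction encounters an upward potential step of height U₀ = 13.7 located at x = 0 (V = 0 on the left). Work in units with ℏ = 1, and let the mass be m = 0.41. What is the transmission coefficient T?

T = 0.758

On each side the TISE gives plane waves with k = √(2m(E − V))/ℏ: k₁ = √(2·0.41·15.5) = 3.565, k₂ = √(2·0.41·1.8) = 1.215.
Continuity of ψ and ψ′ at the step yields the reflection amplitude r = (k₁ − k₂)/(k₁ + k₂) = 0.4917; thus R = |r|² = 0.2417, T = 0.7583.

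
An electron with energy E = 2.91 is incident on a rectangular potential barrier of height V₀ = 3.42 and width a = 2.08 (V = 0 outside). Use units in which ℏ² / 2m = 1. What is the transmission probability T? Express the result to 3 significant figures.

Since E < V₀ the interior solution is evanescent with decay constant κ = √(2m(V₀ − E))/ℏ = 0.7141.
κa = 1.485, sinh(κa) = 2.095.
The exact tunnelling result is T⁻¹ = 1 + V₀² sinh²(κa) / [4E(V₀ − E)] = 9.649, so T = 0.104.

T = 0.104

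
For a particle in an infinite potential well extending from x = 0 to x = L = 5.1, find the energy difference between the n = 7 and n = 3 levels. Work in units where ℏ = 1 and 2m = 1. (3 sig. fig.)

E_n = n²π²ℏ²/(2mL²), so ΔE = (7² − 3²) π²ℏ²/(2mL²).
ΔE = 40 × π² / (2 × 0.5 × 5.1²) = 15.18.

ΔE = 15.2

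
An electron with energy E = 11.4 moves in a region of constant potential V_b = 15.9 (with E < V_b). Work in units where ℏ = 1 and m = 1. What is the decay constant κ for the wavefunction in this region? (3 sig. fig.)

Since E < V_b the TISE in this region is ψ'' = κ²ψ with κ = √(2m(V_b − E))/ℏ.
κ = √(2 × 1 × 4.5) = 3.000.

κ = 3.00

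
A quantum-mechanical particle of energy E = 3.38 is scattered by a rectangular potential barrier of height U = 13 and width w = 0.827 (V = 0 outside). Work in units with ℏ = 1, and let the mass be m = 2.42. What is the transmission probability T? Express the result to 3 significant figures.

T = 0.0000386

Since E < U the interior solution is evanescent with decay constant κ = √(2m(U − E))/ℏ = 6.824.
κw = 5.643, sinh(κw) = 141.2.
Matching ψ, ψ′ at both faces gives T = [1 + U² sinh²(κw) / (4E(U − E))]⁻¹ = 1/25890 = 0.0000386.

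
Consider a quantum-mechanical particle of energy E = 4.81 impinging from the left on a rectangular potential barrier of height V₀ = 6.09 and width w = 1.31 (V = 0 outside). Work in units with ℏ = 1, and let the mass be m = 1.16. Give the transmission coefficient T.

Since E < V₀ the interior solution is evanescent with decay constant κ = √(2m(V₀ − E))/ℏ = 1.723.
κw = 2.257, sinh(κw) = 4.727.
Matching ψ, ψ′ at both faces gives T = [1 + V₀² sinh²(κw) / (4E(V₀ − E))]⁻¹ = 1/34.65 = 0.0289.

T = 0.0289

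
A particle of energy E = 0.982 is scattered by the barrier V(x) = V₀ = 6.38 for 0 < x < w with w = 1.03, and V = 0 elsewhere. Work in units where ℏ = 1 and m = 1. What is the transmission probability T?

E < V₀: inside the barrier ψ ∝ e^{±κx} with κ = √(2m(V₀ − E))/ℏ = 3.286.
κw = 3.384, sinh(κw) = 14.73.
The exact tunnelling result is T⁻¹ = 1 + V₀² sinh²(κw) / [4E(V₀ − E)] = 417.6, so T = 0.00239.

T = 0.00239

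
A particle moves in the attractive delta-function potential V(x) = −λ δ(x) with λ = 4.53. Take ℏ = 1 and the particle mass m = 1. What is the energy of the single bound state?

E = -10.3

For x ≠ 0 the bound state is ψ ∝ e^{−κ|x|}; integrating the TISE across the delta gives the cusp condition 2κ = 2mλ/ℏ², so κ = 4.530.
Then E = −ℏ²κ²/(2m) = −mλ²/(2ℏ²) = -10.26.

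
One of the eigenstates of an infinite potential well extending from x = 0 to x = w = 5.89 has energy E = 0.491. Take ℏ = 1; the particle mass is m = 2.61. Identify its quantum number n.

For an infinite well E_n = n²π²ℏ²/(2mw²), so n = (w/πℏ)√(2mE).
n = (5.89/π) × √(2 × 2.61 × 0.491) = 3.002 → n = 3.

n = 3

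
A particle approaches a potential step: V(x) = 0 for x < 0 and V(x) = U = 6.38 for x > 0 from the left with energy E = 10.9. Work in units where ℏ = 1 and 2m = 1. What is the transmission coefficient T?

T = 0.953

On each side the TISE gives plane waves with k = √(2m(E − V))/ℏ: k₁ = √(2·½·10.9) = 3.302, k₂ = √(2·½·4.52) = 2.126.
Matching ψ and ψ′ at x = 0 gives r = (k₁ − k₂)/(k₁ + k₂), so R = r² = 0.04691 and T = 1 − R = 0.9531.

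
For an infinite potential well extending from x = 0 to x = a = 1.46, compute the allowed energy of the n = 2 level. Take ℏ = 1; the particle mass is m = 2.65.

E = 3.49

Requiring ψ(0) = ψ(a) = 0 quantises k = nπ/a, hence E_n = ℏ²k²/2m = n²π²ℏ²/(2ma²).
E_2 = 2² × π² / (2 × 2.65 × 1.46²) = 3.494.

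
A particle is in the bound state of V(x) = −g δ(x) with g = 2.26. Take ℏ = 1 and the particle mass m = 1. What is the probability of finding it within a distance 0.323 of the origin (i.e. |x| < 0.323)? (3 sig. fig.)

The normalised bound state is ψ = √κ e^{−κ|x|} with κ = mg/ℏ² = 2.260.
P(|x| < d) = ∫_{−d}^{d} κ e^{−2κ|x|} dx = 1 − e^{−2κd} = 1 − e^{−1.460} = 0.7678.

P = 0.768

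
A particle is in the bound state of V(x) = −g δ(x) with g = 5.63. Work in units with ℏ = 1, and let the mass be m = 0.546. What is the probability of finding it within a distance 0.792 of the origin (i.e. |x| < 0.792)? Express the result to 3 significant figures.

The normalised bound state is ψ = √κ e^{−κ|x|} with κ = mg/ℏ² = 3.074.
P(|x| < d) = ∫_{−d}^{d} κ e^{−2κ|x|} dx = 1 − e^{−2κd} = 1 − e^{−4.869} = 0.9923.

P = 0.992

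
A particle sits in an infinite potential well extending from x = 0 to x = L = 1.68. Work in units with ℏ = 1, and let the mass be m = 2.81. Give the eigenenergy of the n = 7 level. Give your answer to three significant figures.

E = 30.5

Requiring ψ(0) = ψ(L) = 0 quantises k = nπ/L, hence E_n = ℏ²k²/2m = n²π²ℏ²/(2mL²).
E_7 = 7² × π² / (2 × 2.81 × 1.68²) = 30.49.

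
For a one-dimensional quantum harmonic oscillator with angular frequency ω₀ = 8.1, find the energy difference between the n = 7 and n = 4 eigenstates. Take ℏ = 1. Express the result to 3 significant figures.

ΔE = 24.3

E_n = ℏω₀(n + ½), so ΔE = (7 − 4) ℏω₀ = 3 × 8.1 = 24.30.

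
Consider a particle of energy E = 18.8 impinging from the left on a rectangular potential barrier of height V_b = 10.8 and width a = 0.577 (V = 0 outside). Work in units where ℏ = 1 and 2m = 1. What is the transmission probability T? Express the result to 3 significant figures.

T = 0.838

E > V_b: inside the barrier k₂ = √(2m(E − V_b))/ℏ = 2.828, k₂a = 1.632.
Matching at both interfaces gives T⁻¹ = 1 + V_b² sin²(k₂a) / [4E(E − V_b)] = 1.193, hence T = 0.838.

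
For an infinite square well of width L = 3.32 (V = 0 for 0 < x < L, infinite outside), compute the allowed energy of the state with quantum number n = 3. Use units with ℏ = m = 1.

The infinite-well eigenfunctions ψ_n = √(2/L) sin(nπx/L) vanish at both walls, giving E_n = n²π²ℏ²/(2mL²).
E_3 = 3² × π² / (2 × 1 × 3.32²) = 4.029.

E = 4.03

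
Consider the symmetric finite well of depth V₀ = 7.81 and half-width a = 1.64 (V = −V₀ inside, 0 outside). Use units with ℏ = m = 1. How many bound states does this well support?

N = 5

Define the well-strength parameter z₀ = (a/ℏ)√(2mV₀) = 1.64 × √(2·1·7.81) = 6.482.
A new bound state (alternating even/odd) appears each time z₀ passes a multiple of π/2, so N = ⌊2z₀/π⌋ + 1 = ⌊4.126⌋ + 1 = 5.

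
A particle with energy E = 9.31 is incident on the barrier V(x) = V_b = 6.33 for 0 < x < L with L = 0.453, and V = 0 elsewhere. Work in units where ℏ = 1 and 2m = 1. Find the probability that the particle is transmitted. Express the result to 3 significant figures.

T = 0.848

E > V_b: inside the barrier k₂ = √(2m(E − V_b))/ℏ = 1.726, k₂L = 0.7820.
Matching at both interfaces gives T⁻¹ = 1 + V_b² sin²(k₂L) / [4E(E − V_b)] = 1.179, hence T = 0.848.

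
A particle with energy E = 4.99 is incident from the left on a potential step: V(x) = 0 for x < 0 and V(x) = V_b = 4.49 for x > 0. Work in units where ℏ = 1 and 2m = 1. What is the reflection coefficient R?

R = 0.269

On each side the TISE gives plane waves with k = √(2m(E − V))/ℏ: k₁ = √(2·½·4.99) = 2.234, k₂ = √(2·½·0.5) = 0.7071.
Matching ψ and ψ′ at x = 0 gives r = (k₁ − k₂)/(k₁ + k₂), so R = r² = 0.2695 and T = 1 − R = 0.7305.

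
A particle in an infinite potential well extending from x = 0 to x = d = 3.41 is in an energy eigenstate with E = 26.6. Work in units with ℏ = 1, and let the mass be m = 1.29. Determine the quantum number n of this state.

n = 9

For an infinite well E_n = n²π²ℏ²/(2md²), so n = (d/πℏ)√(2mE).
n = (3.41/π) × √(2 × 1.29 × 26.6) = 8.992 → n = 9.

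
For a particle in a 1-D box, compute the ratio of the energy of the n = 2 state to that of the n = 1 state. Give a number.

4

Since E_n ∝ n², the ratio is (2/1)² = 4.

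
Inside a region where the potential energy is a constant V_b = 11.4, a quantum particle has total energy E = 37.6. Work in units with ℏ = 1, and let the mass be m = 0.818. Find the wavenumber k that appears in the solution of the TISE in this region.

k = 6.55

With E > V_b the solution is oscillatory, ψ ∝ e^{±ikx} with k = √(2m(E − V_b))/ℏ.
k = √(2 × 0.818 × 26.2) = 6.547.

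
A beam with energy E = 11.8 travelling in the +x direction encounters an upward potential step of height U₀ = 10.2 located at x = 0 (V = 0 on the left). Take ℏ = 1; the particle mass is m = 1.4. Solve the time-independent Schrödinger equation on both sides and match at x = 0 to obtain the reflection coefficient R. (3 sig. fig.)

On each side the TISE gives plane waves with k = √(2m(E − V))/ℏ: k₁ = √(2·1.4·11.8) = 5.748, k₂ = √(2·1.4·1.6) = 2.117.
Matching ψ and ψ′ at x = 0 gives r = (k₁ − k₂)/(k₁ + k₂), so R = r² = 0.2132 and T = 1 − R = 0.7868.

R = 0.213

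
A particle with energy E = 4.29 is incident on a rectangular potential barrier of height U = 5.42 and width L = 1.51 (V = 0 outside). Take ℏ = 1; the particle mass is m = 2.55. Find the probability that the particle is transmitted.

T = 0.00187

Since E < U the interior solution is evanescent with decay constant κ = √(2m(U − E))/ℏ = 2.401.
κL = 3.625, sinh(κL) = 18.75.
The exact tunnelling result is T⁻¹ = 1 + U² sinh²(κL) / [4E(U − E)] = 533.5, so T = 0.00187.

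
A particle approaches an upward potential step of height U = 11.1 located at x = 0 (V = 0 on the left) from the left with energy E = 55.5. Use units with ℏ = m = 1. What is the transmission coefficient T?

T = 0.997

The wavenumbers are k₁ = √(2mE)/ℏ = 10.54 on the left and k₂ = √(2m(E − U))/ℏ = 9.423 on the right.
Matching ψ and ψ′ at x = 0 gives r = (k₁ − k₂)/(k₁ + k₂), so R = r² = 0.003106 and T = 1 − R = 0.9969.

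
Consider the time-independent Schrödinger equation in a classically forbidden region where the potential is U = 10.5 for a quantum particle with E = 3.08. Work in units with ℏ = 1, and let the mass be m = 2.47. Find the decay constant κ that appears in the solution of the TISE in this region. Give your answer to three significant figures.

κ = 6.05

Since E < U the TISE in this region is ψ'' = κ²ψ with κ = √(2m(U − E))/ℏ.
κ = √(2 × 2.47 × 7.42) = 6.054.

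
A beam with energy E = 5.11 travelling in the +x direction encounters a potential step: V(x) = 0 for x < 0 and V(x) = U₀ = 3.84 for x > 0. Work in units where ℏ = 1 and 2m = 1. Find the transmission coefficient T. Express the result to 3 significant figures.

T = 0.888

On each side the TISE gives plane waves with k = √(2m(E − V))/ℏ: k₁ = √(2·½·5.11) = 2.261, k₂ = √(2·½·1.27) = 1.127.
Matching ψ and ψ′ at x = 0 gives r = (k₁ − k₂)/(k₁ + k₂), so R = r² = 0.1120 and T = 1 − R = 0.8880.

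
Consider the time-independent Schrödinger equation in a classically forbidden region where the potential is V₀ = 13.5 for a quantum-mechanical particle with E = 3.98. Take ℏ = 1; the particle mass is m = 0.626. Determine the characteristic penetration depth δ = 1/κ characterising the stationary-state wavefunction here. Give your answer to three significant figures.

Since E < V₀ the TISE in this region is ψ'' = κ²ψ with κ = √(2m(V₀ − E))/ℏ.
κ = √(2 × 0.626 × 9.52) = 3.452. The penetration depth is δ = 1/κ = 0.290.

δ = 0.290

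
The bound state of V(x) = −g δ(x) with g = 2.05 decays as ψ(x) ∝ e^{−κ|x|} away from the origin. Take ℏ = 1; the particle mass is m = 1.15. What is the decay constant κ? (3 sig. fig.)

κ = 2.36

Integrating the TISE across x = 0 gives the cusp condition ψ'(0⁺) − ψ'(0⁻) = −(2mg/ℏ²)ψ(0).
With ψ ∝ e^{−κ|x|} this yields −2κ = −2mg/ℏ², so κ = mg/ℏ² = 2.358.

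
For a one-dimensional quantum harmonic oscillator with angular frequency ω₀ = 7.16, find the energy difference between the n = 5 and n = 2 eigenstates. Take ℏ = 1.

ΔE = 21.5

E_n = ℏω₀(n + ½), so ΔE = (5 − 2) ℏω₀ = 3 × 7.16 = 21.48.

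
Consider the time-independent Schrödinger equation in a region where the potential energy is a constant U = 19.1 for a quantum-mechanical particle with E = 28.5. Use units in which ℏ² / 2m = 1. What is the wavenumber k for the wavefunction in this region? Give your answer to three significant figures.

k = 3.07

With E > U the solution is oscillatory, ψ ∝ e^{±ikx} with k = √(2m(E − U))/ℏ.
k = √(2 × 0.5 × 9.4) = 3.066.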